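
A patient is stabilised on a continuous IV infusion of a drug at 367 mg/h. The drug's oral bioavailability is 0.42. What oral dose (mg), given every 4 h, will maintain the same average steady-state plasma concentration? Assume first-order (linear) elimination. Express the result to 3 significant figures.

3500 mg

To maintain the same Css, the systemic dosing rate must be unchanged: F·D/τ = infusion rate.
D = rate × τ / F = 367 × 4 / 0.42 = 3495 mg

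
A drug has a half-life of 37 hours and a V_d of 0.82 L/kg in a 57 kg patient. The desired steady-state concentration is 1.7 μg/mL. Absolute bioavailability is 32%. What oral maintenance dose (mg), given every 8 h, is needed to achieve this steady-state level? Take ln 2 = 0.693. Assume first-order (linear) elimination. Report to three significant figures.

Vd = 0.82 L/kg × 57 kg = 46.74 L
CL = 0.693 × Vd / t½ = 0.693 × 46.74 / 37 = 0.8754 L/h
D = CL × Css × τ / F = 0.8754 × 1.7 × 8 / 0.32 = 37.20 mg

37.2 mg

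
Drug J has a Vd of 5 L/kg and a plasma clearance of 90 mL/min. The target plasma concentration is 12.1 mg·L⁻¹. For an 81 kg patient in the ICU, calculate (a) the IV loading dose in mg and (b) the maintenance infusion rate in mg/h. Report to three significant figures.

(a) 4900 mg; (b) 65.3 mg/h

Vd(total) = 81 kg × 5 L/kg = 405.0 L
LD = Vd · C_target = 405.0 × 12.1 = 4901 mg
Convert clearance: 90 mL/min × 60 min/h ÷ 1000 mL/L = 5.400 L/h
Maintenance: replace elimination → rate = CL × Css = 5.400 × 12.1 = 65.34 mg/h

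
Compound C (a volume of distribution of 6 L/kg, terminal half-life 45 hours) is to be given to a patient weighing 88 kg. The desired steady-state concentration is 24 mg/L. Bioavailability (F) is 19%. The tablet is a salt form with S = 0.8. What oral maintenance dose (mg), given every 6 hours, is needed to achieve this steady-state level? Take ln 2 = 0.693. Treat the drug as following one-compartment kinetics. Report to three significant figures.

Total Vd = 6 × 88 = 528.0 L
k = 0.693/45 = 0.01540 h⁻¹, so CL = k·Vd = 0.01540 × 528.0 = 8.131 L/h
D = CL × Css × τ / F / S = 8.131 × 24 × 6 / 0.19 / 0.8 = 7703 mg

7700 mg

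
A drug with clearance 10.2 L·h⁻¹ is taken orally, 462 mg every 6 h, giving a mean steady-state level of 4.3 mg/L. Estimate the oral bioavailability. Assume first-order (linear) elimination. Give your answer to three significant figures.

F·D/τ = CL·Css at steady state → F = CL·Css·τ / D.
F = 10.2 × 4.3 × 6 / 462 = 0.570

0.570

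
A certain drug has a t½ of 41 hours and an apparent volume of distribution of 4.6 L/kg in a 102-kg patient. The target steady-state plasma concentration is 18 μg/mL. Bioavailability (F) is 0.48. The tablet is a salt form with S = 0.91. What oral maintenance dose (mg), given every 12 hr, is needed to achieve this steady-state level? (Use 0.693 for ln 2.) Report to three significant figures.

Total Vd = 4.6 × 102 = 469.2 L
CL = 0.693 × Vd / t½ = 0.693 × 469.2 / 41 = 7.931 L/h
D = CL × Css × τ / F / S = 7.931 × 18 × 12 / 0.48 / 0.91 = 3922 mg

3920 mg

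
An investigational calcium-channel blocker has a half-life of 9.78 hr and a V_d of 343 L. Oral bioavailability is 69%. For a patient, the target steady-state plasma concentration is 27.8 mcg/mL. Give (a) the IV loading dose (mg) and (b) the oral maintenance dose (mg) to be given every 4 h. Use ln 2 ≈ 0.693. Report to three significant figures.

LD = Vd × C = 343.0 × 27.8 = 9535 mg
CL = 0.693 × Vd / t½ = 0.693 × 343.0 / 9.78 = 24.30 L/h
D = CL × Css × τ / F = 24.30 × 27.8 × 4 / 0.69 = 3916 mg

(a) 9540 mg; (b) 3920 mg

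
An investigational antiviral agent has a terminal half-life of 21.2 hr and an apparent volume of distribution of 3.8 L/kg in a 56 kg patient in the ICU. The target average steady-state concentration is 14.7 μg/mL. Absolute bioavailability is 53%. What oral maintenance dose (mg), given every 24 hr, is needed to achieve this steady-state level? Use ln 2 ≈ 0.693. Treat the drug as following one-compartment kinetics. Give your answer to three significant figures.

Vd = 3.8 L/kg × 56 kg = 212.8 L
CL = ln 2 · Vd / t½ = 0.693 × 212.8 / 21.2 = 6.956 L/h
D = CL × Css × τ / F = 6.956 × 14.7 × 24 / 0.53 = 4630 mg

4630 mg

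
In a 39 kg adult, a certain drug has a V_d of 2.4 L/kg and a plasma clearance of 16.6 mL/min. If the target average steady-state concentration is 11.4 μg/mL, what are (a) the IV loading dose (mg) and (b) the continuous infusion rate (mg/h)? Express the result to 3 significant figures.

Total Vd = 2.4 × 39 = 93.60 L
Loading: fill Vd to C_target → 93.60 L × 11.4 mg/L = 1067 mg
CL = 16.6 mL/min × 60/1000 = 0.9960 L/h
Maintenance infusion rate = CL × Css = 0.9960 × 11.4 = 11.35 mg/h

(a) 1070 mg; (b) 11.4 mg/h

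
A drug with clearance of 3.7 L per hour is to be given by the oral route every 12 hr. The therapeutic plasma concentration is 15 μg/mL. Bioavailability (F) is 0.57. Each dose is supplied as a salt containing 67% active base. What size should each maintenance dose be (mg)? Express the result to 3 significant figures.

D = CL × Css × τ / F / S = 3.700 × 15 × 12 / 0.57 / 0.67 = 1744 mg

1740 mg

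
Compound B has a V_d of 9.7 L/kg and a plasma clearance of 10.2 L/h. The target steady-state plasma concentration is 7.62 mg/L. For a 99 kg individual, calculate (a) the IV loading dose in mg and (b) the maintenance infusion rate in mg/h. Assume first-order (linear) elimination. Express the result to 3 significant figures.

Vd = 9.7 L/kg × 99 kg = 960.3 L
Loading dose = Vd × C = 960.3 × 7.62 = 7317 mg
Maintenance infusion rate = CL × Css = 10.20 × 7.62 = 77.72 mg/h

(a) 7320 mg; (b) 77.7 mg/h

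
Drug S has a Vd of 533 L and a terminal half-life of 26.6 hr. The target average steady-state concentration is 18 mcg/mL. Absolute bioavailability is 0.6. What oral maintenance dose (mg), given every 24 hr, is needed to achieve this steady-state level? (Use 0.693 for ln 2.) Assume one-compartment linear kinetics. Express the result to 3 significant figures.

10000 mg

CL = ln 2 · Vd / t½ = 0.693 × 533.0 / 26.6 = 13.89 L/h
D = CL × Css × τ / F = 13.89 × 18 × 24 / 0.6 = 10000 mg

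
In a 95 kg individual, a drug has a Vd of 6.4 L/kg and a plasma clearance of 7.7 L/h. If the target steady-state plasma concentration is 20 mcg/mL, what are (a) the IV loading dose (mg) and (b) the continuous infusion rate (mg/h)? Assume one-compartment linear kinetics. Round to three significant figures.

Vd = 6.4 L/kg × 95 kg = 608.0 L
LD = Vd · C_target = 608.0 × 20 = 12160 mg
Maintenance: replace elimination → rate = CL × Css = 7.700 × 20 = 154.0 mg/h

(a) 12200 mg; (b) 154 mg/h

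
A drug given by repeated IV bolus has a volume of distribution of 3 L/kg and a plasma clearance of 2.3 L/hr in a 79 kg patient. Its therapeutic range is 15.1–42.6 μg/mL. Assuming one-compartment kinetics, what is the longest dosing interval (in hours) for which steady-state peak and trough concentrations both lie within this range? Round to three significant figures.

107 h

Total Vd = 3 × 79 = 237.0 L
k = CL / Vd = 2.300 / 237.0 = 0.009705 h⁻¹
Between IV bolus doses, concentration decays as C = C₀·e^(−kτ), so C_peak/C_trough = e^(kτ).
τ_max = ln(C_peak/C_trough) / k = ln(42.6/15.1) / 0.009705 = 1.037 / 0.009705 = 106.9 h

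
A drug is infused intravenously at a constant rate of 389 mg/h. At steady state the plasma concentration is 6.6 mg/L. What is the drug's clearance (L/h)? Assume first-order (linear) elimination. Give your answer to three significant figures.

58.9 L/h

At steady state, infusion rate = CL × Css, so CL = rate / Css.
CL = 389 / 6.6 = 58.94 L/h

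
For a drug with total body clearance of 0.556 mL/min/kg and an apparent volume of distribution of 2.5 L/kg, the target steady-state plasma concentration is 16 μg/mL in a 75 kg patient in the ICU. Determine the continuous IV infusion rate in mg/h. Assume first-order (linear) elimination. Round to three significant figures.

CL = 0.556 mL/min/kg × 75 kg = 41.70 mL/min = 41.70 × 60/1000 = 2.502 L/h
Infusion rate = CL · Css = 2.502 L/h × 16 mg/L = 40.03 mg/h

40.0 mg/h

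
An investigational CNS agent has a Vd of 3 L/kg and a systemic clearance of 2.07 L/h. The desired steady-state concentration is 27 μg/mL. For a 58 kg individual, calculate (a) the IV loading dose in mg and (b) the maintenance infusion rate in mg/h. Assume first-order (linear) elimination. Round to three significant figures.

(a) 4700 mg; (b) 55.9 mg/h

Vd(total) = 58 kg × 3 L/kg = 174.0 L
Loading: fill Vd to C_target → 174.0 L × 27 mg/L = 4698 mg
Maintenance: replace elimination → rate = CL × Css = 2.070 × 27 = 55.89 mg/h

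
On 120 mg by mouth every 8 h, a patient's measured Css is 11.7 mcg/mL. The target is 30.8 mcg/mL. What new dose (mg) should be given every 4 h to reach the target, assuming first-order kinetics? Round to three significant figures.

158 mg

With linear kinetics, Css is proportional to dose rate (D/τ) at fixed clearance.
D₂ = D₁ × (Css,target / Css,current) × (τ₂/τ₁) = 120 × (30.8/11.7) × (4/8) = 157.9 mg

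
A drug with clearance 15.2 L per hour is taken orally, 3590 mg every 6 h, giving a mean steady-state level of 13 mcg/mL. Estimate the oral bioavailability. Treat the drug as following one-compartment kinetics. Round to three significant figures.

F·D/τ = CL·Css at steady state → F = CL·Css·τ / D.
F = 15.2 × 13 × 6 / 3590 = 0.330

0.330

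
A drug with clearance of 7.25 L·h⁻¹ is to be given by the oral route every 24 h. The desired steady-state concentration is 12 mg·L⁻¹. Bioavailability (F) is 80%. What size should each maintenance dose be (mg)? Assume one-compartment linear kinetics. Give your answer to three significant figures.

2610 mg

D = CL × Css × τ / F = 7.250 × 12 × 24 / 0.8 = 2610 mg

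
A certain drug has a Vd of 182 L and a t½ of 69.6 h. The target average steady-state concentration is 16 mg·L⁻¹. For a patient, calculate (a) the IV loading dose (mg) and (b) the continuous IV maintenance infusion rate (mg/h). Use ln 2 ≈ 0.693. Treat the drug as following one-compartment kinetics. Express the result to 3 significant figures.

LD = Vd × C = 182.0 × 16 = 2912 mg
CL = 0.693 × Vd / t½ = 0.693 × 182.0 / 69.6 = 1.812 L/h
Infusion rate = CL × Css = 1.812 × 16 = 28.99 mg/h

(a) 2910 mg; (b) 29.0 mg/h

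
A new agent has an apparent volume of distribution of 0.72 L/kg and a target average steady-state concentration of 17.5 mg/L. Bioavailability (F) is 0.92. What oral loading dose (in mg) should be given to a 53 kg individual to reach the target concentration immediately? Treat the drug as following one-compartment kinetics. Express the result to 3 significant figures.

726 mg

Vd = 0.72 L/kg × 53 kg = 38.16 L
LD = Vd × C / F = 38.16 × 17.50 / 0.92 = 725.9 mg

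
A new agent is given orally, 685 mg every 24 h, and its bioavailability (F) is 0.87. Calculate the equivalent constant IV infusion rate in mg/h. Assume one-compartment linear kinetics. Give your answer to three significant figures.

Equivalent systemic input: infusion rate = F·D/τ.
Rate = 0.87 × 685 / 24 = 24.83 mg/h

24.8 mg/h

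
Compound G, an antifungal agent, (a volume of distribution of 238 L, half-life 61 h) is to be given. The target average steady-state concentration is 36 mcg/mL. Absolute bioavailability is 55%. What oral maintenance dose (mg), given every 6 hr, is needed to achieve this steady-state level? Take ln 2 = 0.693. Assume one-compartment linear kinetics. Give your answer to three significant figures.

1060 mg

k = 0.693/61 = 0.01136 h⁻¹, so CL = k·Vd = 0.01136 × 238.0 = 2.704 L/h
D = CL × Css × τ / F = 2.704 × 36 × 6 / 0.55 = 1062 mg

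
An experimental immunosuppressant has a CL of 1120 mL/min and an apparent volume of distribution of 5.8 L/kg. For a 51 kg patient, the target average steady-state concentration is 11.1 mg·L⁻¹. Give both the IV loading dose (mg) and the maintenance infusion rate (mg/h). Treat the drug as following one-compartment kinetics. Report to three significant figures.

Total Vd = 5.8 × 51 = 295.8 L
LD = Vd · C_target = 295.8 × 11.1 = 3283 mg
CL = 1120 mL/min × 60/1000 = 67.20 L/h
Infusion rate = 67.20 L/h × 11.1 mg/L = 745.9 mg/h

(a) 3280 mg; (b) 746 mg/h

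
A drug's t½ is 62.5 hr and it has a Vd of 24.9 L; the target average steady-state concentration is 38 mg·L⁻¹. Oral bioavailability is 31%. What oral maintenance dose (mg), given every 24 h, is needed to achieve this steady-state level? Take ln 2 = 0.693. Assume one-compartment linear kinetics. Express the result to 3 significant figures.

CL = 0.693 × Vd / t½ = 0.693 × 24.90 / 62.5 = 0.2761 L/h
D = CL × Css × τ / F = 0.2761 × 38 × 24 / 0.31 = 812.3 mg

812 mg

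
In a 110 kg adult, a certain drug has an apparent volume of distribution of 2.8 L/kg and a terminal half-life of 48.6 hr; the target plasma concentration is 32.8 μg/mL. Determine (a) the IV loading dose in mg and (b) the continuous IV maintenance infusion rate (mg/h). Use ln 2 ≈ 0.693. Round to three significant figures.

(a) 10100 mg; (b) 144 mg/h

Total Vd = 2.8 × 110 = 308.0 L
LD = Vd × C = 308.0 × 32.8 = 10100 mg
CL = 0.693 × Vd / t½ = 0.693 × 308.0 / 48.6 = 4.392 L/h
Infusion rate = CL × Css = 4.392 × 32.8 = 144.1 mg/h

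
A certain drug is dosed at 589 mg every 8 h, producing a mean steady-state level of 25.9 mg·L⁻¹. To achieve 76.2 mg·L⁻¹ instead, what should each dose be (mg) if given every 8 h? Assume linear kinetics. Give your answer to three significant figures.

With linear kinetics, Css is proportional to dose rate (D/τ) at fixed clearance.
D₂ = D₁ × (Css,target / Css,current) = 589 × 76.2/25.9 = 1733 mg

1730 mg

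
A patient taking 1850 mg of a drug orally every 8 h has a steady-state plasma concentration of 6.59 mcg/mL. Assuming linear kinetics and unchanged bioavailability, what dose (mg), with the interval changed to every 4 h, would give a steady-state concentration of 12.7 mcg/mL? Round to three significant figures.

1780 mg

For first-order elimination, Css ∝ F·D/(CL·τ); F and CL are unchanged, so Css ∝ D/τ.
D₂ = D₁ × (Css,target / Css,current) × (τ₂/τ₁) = 1850 × (12.7/6.59) × (4/8) = 1783 mg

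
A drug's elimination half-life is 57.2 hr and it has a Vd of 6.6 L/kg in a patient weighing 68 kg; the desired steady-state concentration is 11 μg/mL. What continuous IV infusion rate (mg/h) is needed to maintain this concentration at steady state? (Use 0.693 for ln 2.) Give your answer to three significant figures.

Vd = 6.6 L/kg × 68 kg = 448.8 L
k = 0.693/57.2 = 0.01212 h⁻¹, so CL = k·Vd = 0.01212 × 448.8 = 5.439 L/h
Infusion rate = CL × Css = 5.439 × 11 = 59.83 mg/h

59.8 mg/h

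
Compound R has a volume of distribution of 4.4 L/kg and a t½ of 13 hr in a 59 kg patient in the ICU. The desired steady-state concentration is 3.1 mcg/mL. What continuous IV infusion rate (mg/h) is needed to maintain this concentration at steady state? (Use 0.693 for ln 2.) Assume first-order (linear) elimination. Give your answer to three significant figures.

42.9 mg/h

Total Vd = 4.4 × 59 = 259.6 L
k = 0.693/13 = 0.05331 h⁻¹, so CL = k·Vd = 0.05331 × 259.6 = 13.84 L/h
Infusion rate = CL × Css = 13.84 × 3.1 = 42.90 mg/h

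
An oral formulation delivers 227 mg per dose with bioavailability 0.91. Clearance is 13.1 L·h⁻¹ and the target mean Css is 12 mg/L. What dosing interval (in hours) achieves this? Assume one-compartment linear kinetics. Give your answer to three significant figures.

F·D/τ = CL·Css → τ = F·D / (CL·Css).
τ = 0.91 × 227 / (13.1 × 12) = 1.314 h

1.31 h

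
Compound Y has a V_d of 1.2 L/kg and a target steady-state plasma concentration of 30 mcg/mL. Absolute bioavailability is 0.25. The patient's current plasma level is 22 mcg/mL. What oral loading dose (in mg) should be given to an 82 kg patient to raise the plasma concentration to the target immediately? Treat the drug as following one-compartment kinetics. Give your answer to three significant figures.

Vd(total) = 82 kg × 1.2 L/kg = 98.40 L
Concentration deficit ΔC = 30 − 22 = 8.000 mg/L
LD = Vd × ΔC / F = 98.40 × 8.000 / 0.25 = 3149 mg

3150 mg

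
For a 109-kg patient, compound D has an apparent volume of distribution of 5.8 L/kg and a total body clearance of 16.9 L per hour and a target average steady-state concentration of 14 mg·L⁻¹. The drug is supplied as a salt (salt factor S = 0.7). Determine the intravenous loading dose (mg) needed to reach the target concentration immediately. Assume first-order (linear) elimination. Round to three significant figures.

12600 mg

Vd(total) = 109 kg × 5.8 L/kg = 632.2 L
LD = Vd × C / S = 632.2 × 14.00 / 0.7 = 12640 mg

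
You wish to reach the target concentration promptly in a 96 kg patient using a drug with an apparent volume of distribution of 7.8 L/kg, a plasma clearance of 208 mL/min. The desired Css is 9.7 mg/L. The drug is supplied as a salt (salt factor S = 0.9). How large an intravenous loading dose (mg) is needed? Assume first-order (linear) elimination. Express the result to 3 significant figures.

8070 mg

Total Vd = 7.8 × 96 = 748.8 L
The loading dose fills Vd to the target concentration; clearance is irrelevant here.
LD = Vd × C / S = 748.8 × 9.700 / 0.9 = 8070 mg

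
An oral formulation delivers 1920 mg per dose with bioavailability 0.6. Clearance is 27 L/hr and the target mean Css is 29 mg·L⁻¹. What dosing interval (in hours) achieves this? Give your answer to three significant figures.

1.47 h

F·D/τ = CL·Css → τ = F·D / (CL·Css).
τ = 0.6 × 1920 / (27 × 29) = 1.471 h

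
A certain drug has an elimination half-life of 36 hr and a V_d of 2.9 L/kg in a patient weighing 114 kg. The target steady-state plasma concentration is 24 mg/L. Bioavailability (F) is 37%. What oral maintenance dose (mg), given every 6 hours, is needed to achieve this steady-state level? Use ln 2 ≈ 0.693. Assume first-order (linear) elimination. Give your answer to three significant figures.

2480 mg

Vd = 2.9 L/kg × 114 kg = 330.6 L
CL = ln 2 · Vd / t½ = 0.693 × 330.6 / 36 = 6.364 L/h
D = CL × Css × τ / F = 6.364 × 24 × 6 / 0.37 = 2477 mg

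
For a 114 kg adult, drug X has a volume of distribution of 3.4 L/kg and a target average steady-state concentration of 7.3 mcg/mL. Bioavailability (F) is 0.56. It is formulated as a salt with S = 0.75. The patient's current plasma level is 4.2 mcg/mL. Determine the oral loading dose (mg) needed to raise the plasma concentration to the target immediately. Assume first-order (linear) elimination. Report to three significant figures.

2860 mg

Total Vd = 3.4 × 114 = 387.6 L
Concentration deficit ΔC = 7.3 − 4.2 = 3.100 mg/L
LD = Vd × ΔC / F / S = 387.6 × 3.100 / 0.56 / 0.75 = 2861 mg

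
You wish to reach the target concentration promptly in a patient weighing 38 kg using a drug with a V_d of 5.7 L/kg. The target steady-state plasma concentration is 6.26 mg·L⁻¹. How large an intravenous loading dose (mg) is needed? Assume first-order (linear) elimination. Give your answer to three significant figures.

Vd(total) = 38 kg × 5.7 L/kg = 216.6 L
LD = Vd × C = 216.6 × 6.260 = 1356 mg

1360 mg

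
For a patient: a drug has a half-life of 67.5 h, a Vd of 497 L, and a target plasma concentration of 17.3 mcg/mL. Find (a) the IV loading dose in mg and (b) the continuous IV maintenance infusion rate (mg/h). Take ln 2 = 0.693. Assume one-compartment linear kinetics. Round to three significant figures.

(a) 8600 mg; (b) 88.3 mg/h

LD = Vd × C = 497.0 × 17.3 = 8598 mg
CL = 0.693 × Vd / t½ = 0.693 × 497.0 / 67.5 = 5.103 L/h
Infusion rate = CL × Css = 5.103 × 17.3 = 88.28 mg/h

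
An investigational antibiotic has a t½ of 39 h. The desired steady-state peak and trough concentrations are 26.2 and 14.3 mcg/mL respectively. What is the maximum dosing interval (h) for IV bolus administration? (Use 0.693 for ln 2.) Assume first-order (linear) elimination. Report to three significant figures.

k = 0.693 / t½ = 0.693 / 39 = 0.01777 h⁻¹
Between IV bolus doses, concentration decays as C = C₀·e^(−kτ), so C_peak/C_trough = e^(kτ).
τ_max = ln(C_peak/C_trough) / k = ln(26.2/14.3) / 0.01777 = 0.6055 / 0.01777 = 34.07 h

34.1 h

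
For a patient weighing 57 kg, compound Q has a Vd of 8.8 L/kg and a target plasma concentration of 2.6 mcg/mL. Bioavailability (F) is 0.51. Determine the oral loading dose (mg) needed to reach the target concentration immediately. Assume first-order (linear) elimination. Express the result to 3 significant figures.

Vd(total) = 57 kg × 8.8 L/kg = 501.6 L
The loading dose fills Vd to the target concentration.
LD = Vd × C / F = 501.6 × 2.600 / 0.51 = 2557 mg

2560 mg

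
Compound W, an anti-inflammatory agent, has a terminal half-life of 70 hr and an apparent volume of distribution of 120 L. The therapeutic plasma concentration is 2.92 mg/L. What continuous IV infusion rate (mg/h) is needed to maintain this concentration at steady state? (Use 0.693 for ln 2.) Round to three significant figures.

3.47 mg/h

k = 0.693/70 = 0.009900 h⁻¹, so CL = k·Vd = 0.009900 × 120.0 = 1.188 L/h
Infusion rate = CL × Css = 1.188 × 2.92 = 3.469 mg/h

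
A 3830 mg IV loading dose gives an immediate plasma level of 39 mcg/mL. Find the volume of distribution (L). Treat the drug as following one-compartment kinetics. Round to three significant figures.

Immediately after an IV bolus, C₀ = Dose / Vd, so Vd = Dose / C₀.
Vd = 3830 / 39 = 98.21 L

98.2 L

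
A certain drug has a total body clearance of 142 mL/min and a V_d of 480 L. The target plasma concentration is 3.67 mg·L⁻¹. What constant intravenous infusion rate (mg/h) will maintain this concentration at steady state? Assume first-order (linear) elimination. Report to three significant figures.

CL = 142 mL/min = 142 × 0.06 = 8.520 L/h
Vd does not affect the maintenance rate; only clearance governs steady-state input.
Rate = CL × Css = 8.520 × 3.67 = 31.27 mg/h

31.3 mg/h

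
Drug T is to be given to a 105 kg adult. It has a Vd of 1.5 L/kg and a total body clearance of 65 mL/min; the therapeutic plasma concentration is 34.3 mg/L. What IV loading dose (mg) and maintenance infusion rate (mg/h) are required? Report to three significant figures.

(a) 5400 mg; (b) 134 mg/h

Vd(total) = 105 kg × 1.5 L/kg = 157.5 L
LD = Vd · C_target = 157.5 × 34.3 = 5402 mg
CL = 65 mL/min = 65 × 0.06 = 3.900 L/h
Maintenance infusion rate = CL × Css = 3.900 × 34.3 = 133.8 mg/h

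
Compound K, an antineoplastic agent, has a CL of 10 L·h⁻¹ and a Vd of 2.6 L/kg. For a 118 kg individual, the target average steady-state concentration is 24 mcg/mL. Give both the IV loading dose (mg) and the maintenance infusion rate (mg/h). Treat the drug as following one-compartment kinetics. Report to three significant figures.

(a) 7360 mg; (b) 240 mg/h

Vd = 2.6 L/kg × 118 kg = 306.8 L
Loading: fill Vd to C_target → 306.8 L × 24 mg/L = 7363 mg
Maintenance infusion rate = CL × Css = 10.00 × 24 = 240.0 mg/h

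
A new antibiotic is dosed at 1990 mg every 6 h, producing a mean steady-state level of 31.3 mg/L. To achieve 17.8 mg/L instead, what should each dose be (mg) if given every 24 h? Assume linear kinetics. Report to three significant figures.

With linear kinetics, Css is proportional to dose rate (D/τ) at fixed clearance.
D₂ = D₁ × (Css,target / Css,current) × (τ₂/τ₁) = 1990 × (17.8/31.3) × (24/6) = 4527 mg

4530 mg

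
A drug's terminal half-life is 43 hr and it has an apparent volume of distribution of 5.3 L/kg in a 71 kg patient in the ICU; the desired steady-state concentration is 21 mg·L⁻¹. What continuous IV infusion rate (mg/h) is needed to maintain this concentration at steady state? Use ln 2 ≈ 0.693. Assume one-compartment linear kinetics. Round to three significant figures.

Vd(total) = 71 kg × 5.3 L/kg = 376.3 L
CL = ln 2 · Vd / t½ = 0.693 × 376.3 / 43 = 6.065 L/h
Infusion rate = CL × Css = 6.065 × 21 = 127.4 mg/h

127 mg/h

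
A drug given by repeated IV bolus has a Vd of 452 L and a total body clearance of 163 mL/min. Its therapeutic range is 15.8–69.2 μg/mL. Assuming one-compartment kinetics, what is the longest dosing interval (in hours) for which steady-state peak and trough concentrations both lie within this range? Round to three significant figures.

68.3 h

CL = 163 mL/min × 60/1000 = 9.780 L/h
k = CL / Vd = 9.780 / 452.0 = 0.02164 h⁻¹
Between IV bolus doses, concentration decays as C = C₀·e^(−kτ), so C_peak/C_trough = e^(kτ).
τ_max = ln(C_peak/C_trough) / k = ln(69.2/15.8) / 0.02164 = 1.477 / 0.02164 = 68.25 h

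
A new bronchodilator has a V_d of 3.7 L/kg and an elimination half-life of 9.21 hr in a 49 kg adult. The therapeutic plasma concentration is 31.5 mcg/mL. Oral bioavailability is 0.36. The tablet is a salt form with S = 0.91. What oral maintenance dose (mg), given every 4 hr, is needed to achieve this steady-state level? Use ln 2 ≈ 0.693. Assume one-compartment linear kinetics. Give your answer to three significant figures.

5250 mg

Vd = 3.7 L/kg × 49 kg = 181.3 L
CL = ln 2 · Vd / t½ = 0.693 × 181.3 / 9.21 = 13.64 L/h
D = CL × Css × τ / F / S = 13.64 × 31.5 × 4 / 0.36 / 0.91 = 5246 mg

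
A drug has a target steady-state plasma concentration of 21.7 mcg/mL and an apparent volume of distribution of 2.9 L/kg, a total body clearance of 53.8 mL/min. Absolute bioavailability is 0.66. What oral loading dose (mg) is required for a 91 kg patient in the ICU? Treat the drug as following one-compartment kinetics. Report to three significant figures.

8680 mg

Vd = 2.9 L/kg × 91 kg = 263.9 L
The loading dose fills Vd to the target concentration.
LD = Vd × C / F = 263.9 × 21.70 / 0.66 = 8677 mg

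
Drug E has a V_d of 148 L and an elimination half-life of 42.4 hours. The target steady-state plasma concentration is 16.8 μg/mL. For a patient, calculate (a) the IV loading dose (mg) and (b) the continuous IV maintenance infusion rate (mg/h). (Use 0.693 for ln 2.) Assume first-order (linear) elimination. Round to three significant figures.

LD = Vd × C = 148.0 × 16.8 = 2486 mg
CL = 0.693 × Vd / t½ = 0.693 × 148.0 / 42.4 = 2.419 L/h
Infusion rate = CL × Css = 2.419 × 16.8 = 40.64 mg/h

(a) 2490 mg; (b) 40.6 mg/h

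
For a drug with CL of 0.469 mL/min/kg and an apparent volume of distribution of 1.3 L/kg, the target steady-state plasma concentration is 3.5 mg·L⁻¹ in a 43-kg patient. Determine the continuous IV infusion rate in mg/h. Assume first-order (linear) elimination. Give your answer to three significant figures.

4.24 mg/h

CL = 0.469 mL/min/kg × 43 kg = 20.17 mL/min = 20.17 × 60/1000 = 1.210 L/h
At steady state, infusion rate equals elimination rate: rate in = CL × Css.
Infusion rate = CL · Css = 1.210 L/h × 3.5 mg/L = 4.235 mg/h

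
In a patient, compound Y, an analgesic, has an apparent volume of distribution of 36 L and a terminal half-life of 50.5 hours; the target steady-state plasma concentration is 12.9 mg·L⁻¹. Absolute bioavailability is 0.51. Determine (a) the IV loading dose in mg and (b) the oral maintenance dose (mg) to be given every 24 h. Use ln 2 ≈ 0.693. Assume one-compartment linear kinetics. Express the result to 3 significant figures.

(a) 464 mg; (b) 300 mg

LD = Vd × C = 36.00 × 12.9 = 464.4 mg
CL = 0.693 × Vd / t½ = 0.693 × 36.00 / 50.5 = 0.4940 L/h
D = CL × Css × τ / F = 0.4940 × 12.9 × 24 / 0.51 = 299.9 mg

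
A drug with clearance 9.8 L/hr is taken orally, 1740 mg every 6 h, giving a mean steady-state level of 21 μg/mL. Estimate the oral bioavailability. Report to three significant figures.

0.710

F·D/τ = CL·Css at steady state → F = CL·Css·τ / D.
F = 9.8 × 21 × 6 / 1740 = 0.710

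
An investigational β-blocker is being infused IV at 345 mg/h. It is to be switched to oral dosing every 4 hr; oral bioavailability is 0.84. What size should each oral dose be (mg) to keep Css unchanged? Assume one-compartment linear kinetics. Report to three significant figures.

To maintain the same Css, the systemic dosing rate must be unchanged: F·D/τ = infusion rate.
D = rate × τ / F = 345 × 4 / 0.84 = 1643 mg

1640 mg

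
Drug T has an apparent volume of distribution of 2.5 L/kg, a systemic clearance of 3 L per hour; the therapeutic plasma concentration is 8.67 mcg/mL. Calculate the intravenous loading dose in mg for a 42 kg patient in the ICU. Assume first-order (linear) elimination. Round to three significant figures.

910 mg

Vd(total) = 42 kg × 2.5 L/kg = 105.0 L
The loading dose fills Vd to the target concentration; clearance is irrelevant here.
LD = Vd × C = 105.0 × 8.670 = 910.4 mg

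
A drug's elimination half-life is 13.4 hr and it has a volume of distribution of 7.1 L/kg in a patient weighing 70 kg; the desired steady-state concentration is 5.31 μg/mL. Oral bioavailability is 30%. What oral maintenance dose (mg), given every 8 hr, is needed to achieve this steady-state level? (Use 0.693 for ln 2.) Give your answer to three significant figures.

3640 mg

Vd = 7.1 L/kg × 70 kg = 497.0 L
CL = 0.693 × Vd / t½ = 0.693 × 497.0 / 13.4 = 25.70 L/h
D = CL × Css × τ / F = 25.70 × 5.31 × 8 / 0.3 = 3639 mg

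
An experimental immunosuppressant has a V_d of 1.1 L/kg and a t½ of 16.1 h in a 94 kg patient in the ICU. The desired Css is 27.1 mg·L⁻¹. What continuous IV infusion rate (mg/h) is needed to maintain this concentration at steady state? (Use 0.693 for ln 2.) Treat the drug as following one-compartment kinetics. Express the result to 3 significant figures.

121 mg/h

Vd = 1.1 L/kg × 94 kg = 103.4 L
CL = 0.693 × Vd / t½ = 0.693 × 103.4 / 16.1 = 4.451 L/h
Infusion rate = CL × Css = 4.451 × 27.1 = 120.6 mg/h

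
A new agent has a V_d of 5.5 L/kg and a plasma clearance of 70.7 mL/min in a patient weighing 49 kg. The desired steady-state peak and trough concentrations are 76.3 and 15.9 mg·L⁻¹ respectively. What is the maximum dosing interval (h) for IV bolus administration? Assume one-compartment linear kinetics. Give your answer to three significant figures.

Vd = 5.5 L/kg × 49 kg = 269.5 L
Convert clearance: 70.7 mL/min × 60 min/h ÷ 1000 mL/L = 4.242 L/h
k = CL / Vd = 4.242 / 269.5 = 0.01574 h⁻¹
Between IV bolus doses, concentration decays as C = C₀·e^(−kτ), so C_peak/C_trough = e^(kτ).
τ_max = ln(C_peak/C_trough) / k = ln(76.3/15.9) / 0.01574 = 1.568 / 0.01574 = 99.62 h

99.6 h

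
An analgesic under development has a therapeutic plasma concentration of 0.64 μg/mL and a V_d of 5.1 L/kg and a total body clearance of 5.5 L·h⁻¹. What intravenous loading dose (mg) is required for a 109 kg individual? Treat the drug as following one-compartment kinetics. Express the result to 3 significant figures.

356 mg

Vd(total) = 109 kg × 5.1 L/kg = 555.9 L
LD = Vd × C = 555.9 × 0.6400 = 355.8 mg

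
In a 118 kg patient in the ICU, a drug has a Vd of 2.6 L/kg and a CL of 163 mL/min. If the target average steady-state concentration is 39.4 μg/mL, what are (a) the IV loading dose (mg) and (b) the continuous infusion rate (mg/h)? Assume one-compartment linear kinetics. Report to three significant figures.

(a) 12100 mg; (b) 385 mg/h

Vd = 2.6 L/kg × 118 kg = 306.8 L
Loading: fill Vd to C_target → 306.8 L × 39.4 mg/L = 12090 mg
Convert clearance: 163 mL/min × 60 min/h ÷ 1000 mL/L = 9.780 L/h
Infusion rate = 9.780 L/h × 39.4 mg/L = 385.3 mg/h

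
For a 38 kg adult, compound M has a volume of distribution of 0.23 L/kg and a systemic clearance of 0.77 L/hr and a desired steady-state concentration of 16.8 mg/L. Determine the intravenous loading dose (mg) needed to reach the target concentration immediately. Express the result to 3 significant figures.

147 mg

Vd = 0.23 L/kg × 38 kg = 8.740 L
LD = Vd × C = 8.740 × 16.80 = 146.8 mg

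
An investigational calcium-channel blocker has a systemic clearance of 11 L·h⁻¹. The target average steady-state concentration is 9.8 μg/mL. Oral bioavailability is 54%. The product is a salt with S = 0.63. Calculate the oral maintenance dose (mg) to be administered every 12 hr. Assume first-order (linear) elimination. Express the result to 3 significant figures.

At steady state, dose per interval replaces the amount cleared in that interval: F·S·D/τ = CL·Css.
D = CL × Css × τ / F / S = 11.00 × 9.8 × 12 / 0.54 / 0.63 = 3802 mg

3800 mg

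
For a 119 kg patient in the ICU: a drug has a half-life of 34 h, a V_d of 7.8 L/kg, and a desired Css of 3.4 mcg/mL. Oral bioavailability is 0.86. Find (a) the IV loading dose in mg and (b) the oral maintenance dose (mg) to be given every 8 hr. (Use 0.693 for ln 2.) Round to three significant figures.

Vd(total) = 119 kg × 7.8 L/kg = 928.2 L
LD = Vd × C = 928.2 × 3.4 = 3156 mg
CL = 0.693 × Vd / t½ = 0.693 × 928.2 / 34 = 18.92 L/h
D = CL × Css × τ / F = 18.92 × 3.4 × 8 / 0.86 = 598.4 mg

(a) 3160 mg; (b) 598 mg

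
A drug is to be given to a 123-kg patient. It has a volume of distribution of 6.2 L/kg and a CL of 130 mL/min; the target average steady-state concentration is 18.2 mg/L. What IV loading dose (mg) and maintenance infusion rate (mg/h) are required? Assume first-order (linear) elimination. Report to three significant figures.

Total Vd = 6.2 × 123 = 762.6 L
Loading dose = Vd × C = 762.6 × 18.2 = 13880 mg
CL = 130 mL/min = 130 × 0.06 = 7.800 L/h
Maintenance infusion rate = CL × Css = 7.800 × 18.2 = 142.0 mg/h

(a) 13900 mg; (b) 142 mg/h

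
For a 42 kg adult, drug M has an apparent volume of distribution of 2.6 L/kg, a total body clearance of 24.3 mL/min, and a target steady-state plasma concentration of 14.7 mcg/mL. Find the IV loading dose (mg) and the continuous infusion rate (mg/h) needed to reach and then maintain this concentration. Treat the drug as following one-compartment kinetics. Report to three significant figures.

(a) 1610 mg; (b) 21.4 mg/h

Total Vd = 2.6 × 42 = 109.2 L
Loading: fill Vd to C_target → 109.2 L × 14.7 mg/L = 1605 mg
CL = 24.3 mL/min × 60/1000 = 1.458 L/h
Infusion rate = 1.458 L/h × 14.7 mg/L = 21.43 mg/h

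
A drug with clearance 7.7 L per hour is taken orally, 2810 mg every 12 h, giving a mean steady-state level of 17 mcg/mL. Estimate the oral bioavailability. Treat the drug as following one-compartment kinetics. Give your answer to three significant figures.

0.559

F·D/τ = CL·Css at steady state → F = CL·Css·τ / D.
F = 7.7 × 17 × 12 / 2810 = 0.559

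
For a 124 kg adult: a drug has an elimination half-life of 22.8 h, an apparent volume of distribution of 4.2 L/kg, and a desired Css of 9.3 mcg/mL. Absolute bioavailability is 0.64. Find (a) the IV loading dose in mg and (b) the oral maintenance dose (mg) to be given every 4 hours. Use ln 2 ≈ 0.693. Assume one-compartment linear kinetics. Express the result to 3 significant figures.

(a) 4840 mg; (b) 920 mg

Vd(total) = 124 kg × 4.2 L/kg = 520.8 L
LD = Vd × C = 520.8 × 9.3 = 4843 mg
CL = 0.693 × Vd / t½ = 0.693 × 520.8 / 22.8 = 15.83 L/h
D = CL × Css × τ / F = 15.83 × 9.3 × 4 / 0.64 = 920.1 mg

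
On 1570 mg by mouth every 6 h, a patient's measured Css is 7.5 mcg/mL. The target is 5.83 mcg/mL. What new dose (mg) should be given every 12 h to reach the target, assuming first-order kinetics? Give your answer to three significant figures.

With linear kinetics, Css is proportional to dose rate (D/τ) at fixed clearance.
D₂ = D₁ × (Css,target / Css,current) × (τ₂/τ₁) = 1570 × (5.83/7.5) × (12/6) = 2441 mg

2440 mg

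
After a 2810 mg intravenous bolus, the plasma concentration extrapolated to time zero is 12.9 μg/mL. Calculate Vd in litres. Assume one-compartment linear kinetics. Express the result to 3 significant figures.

Immediately after an IV bolus, C₀ = Dose / Vd, so Vd = Dose / C₀.
Vd = 2810 / 12.9 = 217.8 L

218 L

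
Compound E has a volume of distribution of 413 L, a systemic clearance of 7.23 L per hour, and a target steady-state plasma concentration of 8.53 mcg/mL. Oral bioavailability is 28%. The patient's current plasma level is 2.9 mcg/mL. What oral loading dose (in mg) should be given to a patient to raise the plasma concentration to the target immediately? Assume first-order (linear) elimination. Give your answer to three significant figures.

Concentration deficit ΔC = 8.53 − 2.9 = 5.630 mg/L
LD = Vd × ΔC / F = 413.0 × 5.630 / 0.28 = 8304 mg

8300 mg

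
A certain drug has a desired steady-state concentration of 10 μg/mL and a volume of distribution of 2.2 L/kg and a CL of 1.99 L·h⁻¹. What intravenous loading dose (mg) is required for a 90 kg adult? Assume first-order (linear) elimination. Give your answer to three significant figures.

1980 mg

Total Vd = 2.2 × 90 = 198.0 L
The loading dose fills Vd to the target concentration.
LD = Vd × C = 198.0 × 10.00 = 1980 mg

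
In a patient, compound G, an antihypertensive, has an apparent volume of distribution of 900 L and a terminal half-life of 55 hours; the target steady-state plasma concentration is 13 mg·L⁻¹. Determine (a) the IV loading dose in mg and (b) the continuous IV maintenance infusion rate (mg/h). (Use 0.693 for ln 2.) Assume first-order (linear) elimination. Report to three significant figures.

(a) 11700 mg; (b) 147 mg/h

LD = Vd × C = 900.0 × 13 = 11700 mg
CL = 0.693 × Vd / t½ = 0.693 × 900.0 / 55 = 11.34 L/h
Infusion rate = CL × Css = 11.34 × 13 = 147.4 mg/h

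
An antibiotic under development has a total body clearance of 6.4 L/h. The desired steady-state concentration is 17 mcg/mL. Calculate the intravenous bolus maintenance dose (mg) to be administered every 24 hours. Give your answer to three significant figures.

2610 mg

At steady state, dose per interval replaces the amount cleared in that interval: D/τ = CL·Css.
D = CL × Css × τ = 6.400 × 17 × 24 = 2611 mg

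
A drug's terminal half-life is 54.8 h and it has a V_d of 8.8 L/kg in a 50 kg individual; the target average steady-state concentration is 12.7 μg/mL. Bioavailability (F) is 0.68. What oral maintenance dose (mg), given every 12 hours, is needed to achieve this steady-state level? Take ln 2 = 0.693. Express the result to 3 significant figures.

1250 mg

Vd(total) = 50 kg × 8.8 L/kg = 440.0 L
k = 0.693/54.8 = 0.01265 h⁻¹, so CL = k·Vd = 0.01265 × 440.0 = 5.566 L/h
D = CL × Css × τ / F = 5.566 × 12.7 × 12 / 0.68 = 1247 mg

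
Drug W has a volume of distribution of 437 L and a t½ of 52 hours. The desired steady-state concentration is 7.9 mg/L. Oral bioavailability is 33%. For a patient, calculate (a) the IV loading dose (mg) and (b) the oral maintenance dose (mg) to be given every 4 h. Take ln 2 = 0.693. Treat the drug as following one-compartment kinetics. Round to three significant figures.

LD = Vd × C = 437.0 × 7.9 = 3452 mg
CL = 0.693 × Vd / t½ = 0.693 × 437.0 / 52 = 5.824 L/h
D = CL × Css × τ / F = 5.824 × 7.9 × 4 / 0.33 = 557.7 mg

(a) 3450 mg; (b) 558 mg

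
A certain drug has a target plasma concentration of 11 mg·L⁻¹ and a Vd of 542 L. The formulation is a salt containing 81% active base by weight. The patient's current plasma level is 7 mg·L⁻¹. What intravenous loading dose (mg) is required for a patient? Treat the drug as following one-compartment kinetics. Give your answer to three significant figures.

Concentration deficit ΔC = 11 − 7 = 4.000 mg/L
LD = Vd × ΔC / S = 542.0 × 4.000 / 0.81 = 2677 mg

2680 mg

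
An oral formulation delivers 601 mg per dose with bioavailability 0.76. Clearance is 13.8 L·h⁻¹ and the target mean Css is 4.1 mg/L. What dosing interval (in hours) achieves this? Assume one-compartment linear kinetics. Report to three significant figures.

8.07 h

F·D/τ = CL·Css → τ = F·D / (CL·Css).
τ = 0.76 × 601 / (13.8 × 4.1) = 8.073 h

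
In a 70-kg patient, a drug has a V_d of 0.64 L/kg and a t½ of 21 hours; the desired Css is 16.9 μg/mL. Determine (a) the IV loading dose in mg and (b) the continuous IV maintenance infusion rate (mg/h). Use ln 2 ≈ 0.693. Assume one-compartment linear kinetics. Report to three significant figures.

(a) 757 mg; (b) 25.0 mg/h

Vd = 0.64 L/kg × 70 kg = 44.80 L
LD = Vd × C = 44.80 × 16.9 = 757.1 mg
CL = 0.693 × Vd / t½ = 0.693 × 44.80 / 21 = 1.478 L/h
Infusion rate = CL × Css = 1.478 × 16.9 = 24.98 mg/h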